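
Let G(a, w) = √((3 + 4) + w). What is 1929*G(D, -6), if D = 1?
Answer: 1929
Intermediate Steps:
G(a, w) = √(7 + w)
1929*G(D, -6) = 1929*√(7 - 6) = 1929*√1 = 1929*1 = 1929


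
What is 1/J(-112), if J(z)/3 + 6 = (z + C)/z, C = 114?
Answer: -56/1011 ≈ -0.055391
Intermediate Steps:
J(z) = -18 + 3*(114 + z)/z (J(z) = -18 + 3*((z + 114)/z) = -18 + 3*((114 + z)/z) = -18 + 3*(114 + z)/z)
1/J(-112) = 1/(-15 + 342/(-112)) = 1/(-15 + 342*(-1/112)) = 1/(-15 - 171/56) = 1/(-1011/56) = -56/1011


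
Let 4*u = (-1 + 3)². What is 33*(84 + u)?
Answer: 2805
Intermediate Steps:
u = 1 (u = (-1 + 3)²/4 = (¼)*2² = (¼)*4 = 1)
33*(84 + u) = 33*(84 + 1) = 33*85 = 2805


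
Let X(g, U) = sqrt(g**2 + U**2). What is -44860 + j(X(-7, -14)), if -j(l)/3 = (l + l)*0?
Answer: -44860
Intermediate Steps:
X(g, U) = sqrt(U**2 + g**2)
j(l) = 0 (j(l) = -3*(l + l)*0 = -3*2*l*0 = -3*0 = 0)
-44860 + j(X(-7, -14)) = -44860 + 0 = -44860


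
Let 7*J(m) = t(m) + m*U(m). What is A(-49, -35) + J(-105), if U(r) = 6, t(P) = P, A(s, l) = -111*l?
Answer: 3780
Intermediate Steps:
J(m) = m (J(m) = (m + m*6)/7 = (m + 6*m)/7 = (7*m)/7 = m)
A(-49, -35) + J(-105) = -111*(-35) - 105 = 3885 - 105 = 3780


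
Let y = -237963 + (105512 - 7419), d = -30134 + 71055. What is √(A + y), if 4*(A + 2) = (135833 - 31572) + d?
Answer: 3*I*√46034/2 ≈ 321.83*I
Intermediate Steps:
d = 40921
A = 72587/2 (A = -2 + ((135833 - 31572) + 40921)/4 = -2 + (104261 + 40921)/4 = -2 + (¼)*145182 = -2 + 72591/2 = 72587/2 ≈ 36294.)
y = -139870 (y = -237963 + 98093 = -139870)
√(A + y) = √(72587/2 - 139870) = √(-207153/2) = 3*I*√46034/2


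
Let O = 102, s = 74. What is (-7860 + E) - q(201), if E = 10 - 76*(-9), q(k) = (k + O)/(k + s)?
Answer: -1970953/275 ≈ -7167.1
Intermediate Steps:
q(k) = (102 + k)/(74 + k) (q(k) = (k + 102)/(k + 74) = (102 + k)/(74 + k))
E = 694 (E = 10 + 684 = 694)
(-7860 + E) - q(201) = (-7860 + 694) - (102 + 201)/(74 + 201) = -7166 - 303/275 = -1970953/275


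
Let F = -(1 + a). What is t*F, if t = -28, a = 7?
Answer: 224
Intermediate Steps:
F = -8 (F = -(1 + 7) = -1*8 = -8)
t*F = -28*(-8) = 224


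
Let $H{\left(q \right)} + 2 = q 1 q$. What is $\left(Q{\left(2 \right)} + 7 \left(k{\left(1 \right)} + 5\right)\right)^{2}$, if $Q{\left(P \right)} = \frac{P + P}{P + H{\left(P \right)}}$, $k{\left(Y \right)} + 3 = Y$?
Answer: $484$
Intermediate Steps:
$k{\left(Y \right)} = -3 + Y$
$H{\left(q \right)} = -2 + q^{2}$ ($H{\left(q \right)} = -2 + q 1 q = -2 + q q = -2 + q^{2}$)
$Q{\left(P \right)} = \frac{2 P}{-2 + P + P^{2}}$ ($Q{\left(P \right)} = \frac{P + P}{P + \left(-2 + P^{2}\right)} = \frac{2 P}{-2 + P + P^{2}}$)
$\left(Q{\left(2 \right)} + 7 \left(k{\left(1 \right)} + 5\right)\right)^{2} = \left(2 \cdot 2 \frac{1}{-2 + 2 + 2^{2}} + 7 \left(\left(-3 + 1\right) + 5\right)\right)^{2} = \left(2 \cdot 2 \frac{1}{-2 + 2 + 4} + 7 \left(-2 + 5\right)\right)^{2} = \left(2 \cdot 2 \cdot \frac{1}{4} + 7 \cdot 3\right)^{2} = \left(2 \cdot 2 \cdot \frac{1}{4} + 21\right)^{2} = \left(1 + 21\right)^{2} = 22^{2} = 484$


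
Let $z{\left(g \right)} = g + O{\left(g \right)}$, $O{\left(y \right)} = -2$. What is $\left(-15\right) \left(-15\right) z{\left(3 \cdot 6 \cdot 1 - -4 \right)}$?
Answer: $4500$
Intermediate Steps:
$z{\left(g \right)} = -2 + g$ ($z{\left(g \right)} = g - 2 = -2 + g$)
$\left(-15\right) \left(-15\right) z{\left(3 \cdot 6 \cdot 1 - -4 \right)} = \left(-15\right) \left(-15\right) \left(-2 - \left(-4 - 3 \cdot 6 \cdot 1\right)\right) = 225 \left(-2 + \left(18 \cdot 1 + 4\right)\right) = 225 \left(-2 + \left(18 + 4\right)\right) = 225 \left(-2 + 22\right) = 225 \cdot 20 = 4500$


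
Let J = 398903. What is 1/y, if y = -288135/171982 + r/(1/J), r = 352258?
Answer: 171982/24166355649326333 ≈ 7.1166e-12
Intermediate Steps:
y = 24166355649326333/171982 (y = -288135/171982 + 352258/(1/398903) = -288135*1/171982 + 352258/(1/398903) = -288135/171982 + 352258*398903 = -288135/171982 + 140516772974 = 24166355649326333/171982 ≈ 1.4052e+11)
1/y = 1/(24166355649326333/171982) = 171982/24166355649326333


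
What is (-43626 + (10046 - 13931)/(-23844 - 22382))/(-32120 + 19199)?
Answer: 672217197/199095382 ≈ 3.3764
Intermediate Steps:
(-43626 + (10046 - 13931)/(-23844 - 22382))/(-32120 + 19199) = (-43626 - 3885/(-46226))/(-12921) = (-43626 - 3885*(-1/46226))*(-1/12921) = (-43626 + 3885/46226)*(-1/12921) = -2016651591/46226*(-1/12921) = 672217197/199095382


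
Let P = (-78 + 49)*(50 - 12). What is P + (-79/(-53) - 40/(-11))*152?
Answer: -188138/583 ≈ -322.71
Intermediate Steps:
P = -1102 (P = -29*38 = -1102)
P + (-79/(-53) - 40/(-11))*152 = -1102 + (-79/(-53) - 40/(-11))*152 = -1102 + (-79*(-1/53) - 40*(-1/11))*152 = -1102 + (79/53 + 40/11)*152 = -1102 + (2989/583)*152 = -1102 + 454328/583 = -188138/583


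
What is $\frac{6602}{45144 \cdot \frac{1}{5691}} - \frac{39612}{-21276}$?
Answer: $\frac{1236373045}{1482228} \approx 834.13$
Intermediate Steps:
$\frac{6602}{45144 \cdot \frac{1}{5691}} - \frac{39612}{-21276} = \frac{6602}{45144 \cdot \frac{1}{5691}} - - \frac{3301}{1773} = \frac{6602}{\frac{15048}{1897}} + \frac{3301}{1773} = 6602 \cdot \frac{1897}{15048} + \frac{3301}{1773} = \frac{6261997}{7524} + \frac{3301}{1773} = \frac{1236373045}{1482228}$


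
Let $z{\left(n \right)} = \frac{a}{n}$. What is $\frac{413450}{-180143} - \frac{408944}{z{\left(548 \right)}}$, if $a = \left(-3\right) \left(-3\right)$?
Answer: $- \frac{40370286368666}{1621287} \approx -2.49 \cdot 10^{7}$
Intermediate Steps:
$a = 9$
$z{\left(n \right)} = \frac{9}{n}$
$\frac{413450}{-180143} - \frac{408944}{z{\left(548 \right)}} = \frac{413450}{-180143} - \frac{408944}{9 \cdot \frac{1}{548}} = 413450 \left(- \frac{1}{180143}\right) - \frac{408944}{9 \cdot \frac{1}{548}} = - \frac{413450}{180143} - \frac{408944}{\frac{9}{548}} = - \frac{413450}{180143} - \frac{224101312}{9} = - \frac{40370286368666}{1621287}$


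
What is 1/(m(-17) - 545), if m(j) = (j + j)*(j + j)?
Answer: 1/611 ≈ 0.0016367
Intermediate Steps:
m(j) = 4*j² (m(j) = (2*j)*(2*j) = 4*j²)
1/(m(-17) - 545) = 1/(4*(-17)² - 545) = 1/(4*289 - 545) = 1/(1156 - 545) = 1/611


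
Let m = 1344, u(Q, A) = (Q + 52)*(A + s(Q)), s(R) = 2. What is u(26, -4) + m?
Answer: 1188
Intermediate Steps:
u(Q, A) = (2 + A)*(52 + Q) (u(Q, A) = (Q + 52)*(A + 2) = (52 + Q)*(2 + A) = (2 + A)*(52 + Q))
u(26, -4) + m = (104 + 2*26 + 52*(-4) - 4*26) + 1344 = (104 + 52 - 208 - 104) + 1344 = -156 + 1344 = 1188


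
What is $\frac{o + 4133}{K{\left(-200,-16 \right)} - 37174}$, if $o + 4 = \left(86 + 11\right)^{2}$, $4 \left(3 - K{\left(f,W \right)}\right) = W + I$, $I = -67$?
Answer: $- \frac{54152}{148601} \approx -0.36441$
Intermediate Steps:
$K{\left(f,W \right)} = \frac{79}{4} - \frac{W}{4}$ ($K{\left(f,W \right)} = 3 - \frac{W - 67}{4} = 3 - \frac{-67 + W}{4} = 3 - \left(- \frac{67}{4} + \frac{W}{4}\right) = \frac{79}{4} - \frac{W}{4}$)
$o = 9405$ ($o = -4 + \left(86 + 11\right)^{2} = -4 + 97^{2} = -4 + 9409 = 9405$)
$\frac{o + 4133}{K{\left(-200,-16 \right)} - 37174} = \frac{9405 + 4133}{\left(\frac{79}{4} - -4\right) - 37174} = \frac{13538}{\left(\frac{79}{4} + 4\right) - 37174} = \frac{13538}{\frac{95}{4} - 37174} = \frac{13538}{- \frac{148601}{4}} = 13538 \left(- \frac{4}{148601}\right) = - \frac{54152}{148601}$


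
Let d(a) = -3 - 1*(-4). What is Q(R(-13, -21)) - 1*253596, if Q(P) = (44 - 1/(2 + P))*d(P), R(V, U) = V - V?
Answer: -507105/2 ≈ -2.5355e+5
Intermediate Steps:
d(a) = 1 (d(a) = -3 + 4 = 1)
R(V, U) = 0
Q(P) = 44 - 1/(2 + P) (Q(P) = (44 - 1/(2 + P))*1 = 44 - 1/(2 + P))
Q(R(-13, -21)) - 1*253596 = (87 + 44*0)/(2 + 0) - 1*253596 = (87 + 0)/2 - 253596 = (½)*87 - 253596 = 87/2 - 253596 = -507105/2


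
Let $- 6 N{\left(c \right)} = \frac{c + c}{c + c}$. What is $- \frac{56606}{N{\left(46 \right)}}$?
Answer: $339636$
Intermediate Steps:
$N{\left(c \right)} = - \frac{1}{6}$ ($N{\left(c \right)} = - \frac{\left(c + c\right) \frac{1}{c + c}}{6} = - \frac{2 c \frac{1}{2 c}}{6} = \left(- \frac{1}{6}\right) 1 = - \frac{1}{6}$)
$- \frac{56606}{N{\left(46 \right)}} = - \frac{56606}{- \frac{1}{6}} = \left(-56606\right) \left(-6\right) = 339636$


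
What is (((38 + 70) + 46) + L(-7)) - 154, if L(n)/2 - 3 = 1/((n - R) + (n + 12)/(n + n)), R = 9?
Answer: 1346/229 ≈ 5.8777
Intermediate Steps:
L(n) = 6 + 2/(-9 + n + (12 + n)/(2*n)) (L(n) = 6 + 2/((n - 1*9) + (n + 12)/(n + n)) = 6 + 2/((n - 9) + (12 + n)/((2*n))) = 6 + 2/((-9 + n) + (12 + n)*(1/(2*n))) = 6 + 2/((-9 + n) + (12 + n)/(2*n)) = 6 + 2/(-9 + n + (12 + n)/(2*n)))
(((38 + 70) + 46) + L(-7)) - 154 = (((38 + 70) + 46) + 2*(36 - 49*(-7) + 6*(-7)²)/(12 - 17*(-7) + 2*(-7)²)) - 154 = ((108 + 46) + 2*(36 + 343 + 6*49)/(12 + 119 + 2*49)) - 154 = (154 + 2*(36 + 343 + 294)/(12 + 119 + 98)) - 154 = (154 + 2*673/229) - 154 = (154 + 2*(1/229)*673) - 154 = (154 + 1346/229) - 154 = 36612/229 - 154 = 1346/229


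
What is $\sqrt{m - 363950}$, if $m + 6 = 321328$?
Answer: $2 i \sqrt{10657} \approx 206.47 i$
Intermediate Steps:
$m = 321322$ ($m = -6 + 321328 = 321322$)
$\sqrt{m - 363950} = \sqrt{321322 - 363950} = \sqrt{-42628} = 2 i \sqrt{10657}$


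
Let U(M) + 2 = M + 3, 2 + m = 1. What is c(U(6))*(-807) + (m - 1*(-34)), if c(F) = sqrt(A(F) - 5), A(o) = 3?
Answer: 33 - 807*I*sqrt(2) ≈ 33.0 - 1141.3*I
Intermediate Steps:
m = -1 (m = -2 + 1 = -1)
U(M) = 1 + M (U(M) = -2 + (M + 3) = -2 + (3 + M) = 1 + M)
c(F) = I*sqrt(2) (c(F) = sqrt(3 - 5) = sqrt(-2) = I*sqrt(2))
c(U(6))*(-807) + (m - 1*(-34)) = (I*sqrt(2))*(-807) + (-1 - 1*(-34)) = -807*I*sqrt(2) + (-1 + 34) = -807*I*sqrt(2) + 33 = 33 - 807*I*sqrt(2)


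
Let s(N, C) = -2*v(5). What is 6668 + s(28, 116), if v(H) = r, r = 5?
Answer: 6658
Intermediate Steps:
v(H) = 5
s(N, C) = -10 (s(N, C) = -2*5 = -10)
6668 + s(28, 116) = 6668 - 10 = 6658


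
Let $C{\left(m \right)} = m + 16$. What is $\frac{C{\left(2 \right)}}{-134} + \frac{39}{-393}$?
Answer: $- \frac{2050}{8777} \approx -0.23357$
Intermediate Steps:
$C{\left(m \right)} = 16 + m$
$\frac{C{\left(2 \right)}}{-134} + \frac{39}{-393} = \frac{16 + 2}{-134} + \frac{39}{-393} = 18 \left(- \frac{1}{134}\right) + 39 \left(- \frac{1}{393}\right) = - \frac{9}{67} - \frac{13}{131} = - \frac{2050}{8777}$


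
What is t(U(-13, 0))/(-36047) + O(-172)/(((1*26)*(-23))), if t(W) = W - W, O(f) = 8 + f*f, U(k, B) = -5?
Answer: -14796/299 ≈ -49.485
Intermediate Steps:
O(f) = 8 + f**2
t(W) = 0
t(U(-13, 0))/(-36047) + O(-172)/(((1*26)*(-23))) = 0/(-36047) + (8 + (-172)**2)/(((1*26)*(-23))) = 0*(-1/36047) + (8 + 29584)/((26*(-23))) = 0 + 29592/(-598) = 0 + 29592*(-1/598) = 0 - 14796/299 = -14796/299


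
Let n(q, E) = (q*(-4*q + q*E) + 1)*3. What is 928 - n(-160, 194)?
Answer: -14591075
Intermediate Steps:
n(q, E) = 3 + 3*q*(-4*q + E*q) (n(q, E) = (q*(-4*q + E*q) + 1)*3 = (1 + q*(-4*q + E*q))*3 = 3 + 3*q*(-4*q + E*q))
928 - n(-160, 194) = 928 - (3 - 12*(-160)² + 3*194*(-160)²) = 928 - (3 - 12*25600 + 3*194*25600) = 928 - (3 - 307200 + 14899200) = 928 - 1*14592003 = 928 - 14592003 = -14591075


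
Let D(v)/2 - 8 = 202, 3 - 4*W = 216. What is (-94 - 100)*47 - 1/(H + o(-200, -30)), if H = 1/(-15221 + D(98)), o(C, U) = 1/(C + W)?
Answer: -534065193/60217 ≈ -8869.0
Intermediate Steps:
W = -213/4 (W = ¾ - ¼*216 = ¾ - 54 = -213/4 ≈ -53.250)
o(C, U) = 1/(-213/4 + C) (o(C, U) = 1/(C - 213/4) = 1/(-213/4 + C))
D(v) = 420 (D(v) = 16 + 2*202 = 16 + 404 = 420)
H = -1/14801 (H = 1/(-15221 + 420) = 1/(-14801) = -1/14801 ≈ -6.7563e-5)
(-94 - 100)*47 - 1/(H + o(-200, -30)) = (-94 - 100)*47 - 1/(-1/14801 + 4/(-213 + 4*(-200))) = -194*47 - 1/(-1/14801 + 4/(-213 - 800)) = -9118 - 1/(-1/14801 + 4/(-1013)) = -9118 - 1/(-1/14801 + 4*(-1/1013)) = -9118 - 1/(-1/14801 - 4/1013) = -9118 - 1/(-60217/14993413) = -9118 - 1*(-14993413/60217) = -9118 + 14993413/60217 = -534065193/60217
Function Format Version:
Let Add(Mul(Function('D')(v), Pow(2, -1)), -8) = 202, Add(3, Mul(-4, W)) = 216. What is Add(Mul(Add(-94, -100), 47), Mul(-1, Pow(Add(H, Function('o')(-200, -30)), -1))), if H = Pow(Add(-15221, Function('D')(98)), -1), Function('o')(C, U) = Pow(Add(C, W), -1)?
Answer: Rational(-534065193, 60217) ≈ -8869.0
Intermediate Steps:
W = Rational(-213, 4) (W = Add(Rational(3, 4), Mul(Rational(-1, 4), 216)) = Add(Rational(3, 4), -54) = Rational(-213, 4) ≈ -53.250)
Function('o')(C, U) = Pow(Add(Rational(-213, 4), C), -1) (Function('o')(C, U) = Pow(Add(C, Rational(-213, 4)), -1) = Pow(Add(Rational(-213, 4), C), -1))
Function('D')(v) = 420 (Function('D')(v) = Add(16, Mul(2, 202)) = Add(16, 404) = 420)
H = Rational(-1, 14801) (H = Pow(Add(-15221, 420), -1) = Pow(-14801, -1) = Rational(-1, 14801) ≈ -6.7563e-5)
Add(Mul(Add(-94, -100), 47), Mul(-1, Pow(Add(H, Function('o')(-200, -30)), -1))) = Add(Mul(Add(-94, -100), 47), Mul(-1, Pow(Add(Rational(-1, 14801), Mul(4, Pow(Add(-213, Mul(4, -200)), -1))), -1))) = Add(Mul(-194, 47), Mul(-1, Pow(Add(Rational(-1, 14801), Mul(4, Pow(Add(-213, -800), -1))), -1))) = Add(-9118, Mul(-1, Pow(Add(Rational(-1, 14801), Mul(4, Pow(-1013, -1))), -1))) = Add(-9118, Mul(-1, Pow(Add(Rational(-1, 14801), Mul(4, Rational(-1, 1013))), -1))) = Add(-9118, Mul(-1, Pow(Add(Rational(-1, 14801), Rational(-4, 1013)), -1))) = Add(-9118, Mul(-1, Pow(Rational(-60217, 14993413), -1))) = Add(-9118, Mul(-1, Rational(-14993413, 60217))) = Add(-9118, Rational(14993413, 60217)) = Rational(-534065193, 60217)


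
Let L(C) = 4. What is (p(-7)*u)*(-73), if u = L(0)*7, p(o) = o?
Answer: 14308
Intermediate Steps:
u = 28 (u = 4*7 = 28)
(p(-7)*u)*(-73) = -7*28*(-73) = -196*(-73) = 14308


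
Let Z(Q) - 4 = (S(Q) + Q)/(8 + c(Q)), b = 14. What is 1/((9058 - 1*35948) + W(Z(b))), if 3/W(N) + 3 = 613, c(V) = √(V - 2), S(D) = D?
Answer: -610/16402897 ≈ -3.7189e-5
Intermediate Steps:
c(V) = √(-2 + V)
Z(Q) = 4 + 2*Q/(8 + √(-2 + Q)) (Z(Q) = 4 + (Q + Q)/(8 + √(-2 + Q)) = 4 + (2*Q)/(8 + √(-2 + Q)) = 4 + 2*Q/(8 + √(-2 + Q)))
W(N) = 3/610 (W(N) = 3/(-3 + 613) = 3/610)
1/((9058 - 1*35948) + W(Z(b))) = 1/((9058 - 1*35948) + 3/610) = 1/((9058 - 35948) + 3/610) = 1/(-26890 + 3/610) = 1/(-16402897/610) = -610/16402897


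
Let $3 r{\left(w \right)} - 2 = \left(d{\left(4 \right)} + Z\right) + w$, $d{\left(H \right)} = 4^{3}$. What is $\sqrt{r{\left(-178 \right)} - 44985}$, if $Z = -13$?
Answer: $\frac{2 i \sqrt{101310}}{3} \approx 212.19 i$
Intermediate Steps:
$d{\left(H \right)} = 64$
$r{\left(w \right)} = \frac{53}{3} + \frac{w}{3}$ ($r{\left(w \right)} = \frac{2}{3} + \frac{\left(64 - 13\right) + w}{3} = \frac{2}{3} + \frac{51 + w}{3} = \frac{2}{3} + \left(17 + \frac{w}{3}\right) = \frac{53}{3} + \frac{w}{3}$)
$\sqrt{r{\left(-178 \right)} - 44985} = \sqrt{\left(\frac{53}{3} + \frac{1}{3} \left(-178\right)\right) - 44985} = \sqrt{\left(\frac{53}{3} - \frac{178}{3}\right) - 44985} = \sqrt{- \frac{125}{3} - 44985} = \sqrt{- \frac{135080}{3}} = \frac{2 i \sqrt{101310}}{3}$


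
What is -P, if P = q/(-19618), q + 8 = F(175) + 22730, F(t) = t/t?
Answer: 22723/19618 ≈ 1.1583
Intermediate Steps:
F(t) = 1
q = 22723 (q = -8 + (1 + 22730) = -8 + 22731 = 22723)
P = -22723/19618 (P = 22723/(-19618) = 22723*(-1/19618) = -22723/19618 ≈ -1.1583)
-P = -1*(-22723/19618) = 22723/19618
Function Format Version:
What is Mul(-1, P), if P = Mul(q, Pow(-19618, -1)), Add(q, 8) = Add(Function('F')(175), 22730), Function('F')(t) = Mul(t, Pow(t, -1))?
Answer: Rational(22723, 19618) ≈ 1.1583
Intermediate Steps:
Function('F')(t) = 1
q = 22723 (q = Add(-8, Add(1, 22730)) = Add(-8, 22731) = 22723)
P = Rational(-22723, 19618) (P = Mul(22723, Pow(-19618, -1)) = Mul(22723, Rational(-1, 19618)) = Rational(-22723, 19618) ≈ -1.1583)
Mul(-1, P) = Mul(-1, Rational(-22723, 19618)) = Rational(22723, 19618)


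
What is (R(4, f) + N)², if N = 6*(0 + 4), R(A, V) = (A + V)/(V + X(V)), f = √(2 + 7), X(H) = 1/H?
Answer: 68121/100 ≈ 681.21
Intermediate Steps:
f = 3 (f = √9 = 3)
R(A, V) = (A + V)/(V + 1/V)
N = 24 (N = 6*4 = 24)
(R(4, f) + N)² = (3*(4 + 3)/(1 + 3²) + 24)² = (3*7/(1 + 9) + 24)² = (3*7/10 + 24)² = (3*(⅒)*7 + 24)² = (21/10 + 24)² = (261/10)² = 68121/100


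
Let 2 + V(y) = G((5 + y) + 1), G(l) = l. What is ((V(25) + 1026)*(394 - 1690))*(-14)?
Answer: 19141920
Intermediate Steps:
V(y) = 4 + y (V(y) = -2 + ((5 + y) + 1) = -2 + (6 + y) = 4 + y)
((V(25) + 1026)*(394 - 1690))*(-14) = (((4 + 25) + 1026)*(394 - 1690))*(-14) = ((29 + 1026)*(-1296))*(-14) = (1055*(-1296))*(-14) = -1367280*(-14) = 19141920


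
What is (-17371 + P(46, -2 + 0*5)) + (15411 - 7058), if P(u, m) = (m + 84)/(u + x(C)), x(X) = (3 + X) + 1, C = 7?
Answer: -513944/57 ≈ -9016.6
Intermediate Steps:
x(X) = 4 + X
P(u, m) = (84 + m)/(11 + u) (P(u, m) = (m + 84)/(u + (4 + 7)) = (84 + m)/(u + 11) = (84 + m)/(11 + u))
(-17371 + P(46, -2 + 0*5)) + (15411 - 7058) = (-17371 + (84 + (-2 + 0*5))/(11 + 46)) + (15411 - 7058) = (-17371 + (84 + (-2 + 0))/57) + 8353 = (-17371 + (84 - 2)/57) + 8353 = (-17371 + (1/57)*82) + 8353 = (-17371 + 82/57) + 8353 = -990065/57 + 8353 = -513944/57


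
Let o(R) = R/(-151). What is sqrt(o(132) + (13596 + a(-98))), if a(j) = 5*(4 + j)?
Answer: sqrt(299265994)/151 ≈ 114.56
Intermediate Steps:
a(j) = 20 + 5*j
o(R) = -R/151 (o(R) = R*(-1/151) = -R/151)
sqrt(o(132) + (13596 + a(-98))) = sqrt(-1/151*132 + (13596 + (20 + 5*(-98)))) = sqrt(-132/151 + (13596 + (20 - 490))) = sqrt(-132/151 + (13596 - 470)) = sqrt(-132/151 + 13126) = sqrt(1981894/151) = sqrt(299265994)/151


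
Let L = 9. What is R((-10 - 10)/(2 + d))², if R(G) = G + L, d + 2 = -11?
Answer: 14161/121 ≈ 117.03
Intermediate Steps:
d = -13 (d = -2 - 11 = -13)
R(G) = 9 + G (R(G) = G + 9 = 9 + G)
R((-10 - 10)/(2 + d))² = (9 + (-10 - 10)/(2 - 13))² = (9 - 20/(-11))² = (9 - 20*(-1/11))² = (9 + 20/11)² = (119/11)² = 14161/121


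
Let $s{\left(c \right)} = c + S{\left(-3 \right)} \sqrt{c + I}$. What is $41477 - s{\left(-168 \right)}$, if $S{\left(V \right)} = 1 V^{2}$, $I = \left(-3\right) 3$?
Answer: $41645 - 9 i \sqrt{177} \approx 41645.0 - 119.74 i$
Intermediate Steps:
$I = -9$
$S{\left(V \right)} = V^{2}$
$s{\left(c \right)} = c + 9 \sqrt{-9 + c}$ ($s{\left(c \right)} = c + \left(-3\right)^{2} \sqrt{c - 9} = c + 9 \sqrt{-9 + c}$)
$41477 - s{\left(-168 \right)} = 41477 - \left(-168 + 9 \sqrt{-9 - 168}\right) = 41477 - \left(-168 + 9 \sqrt{-177}\right) = 41477 - \left(-168 + 9 i \sqrt{177}\right) = 41477 + \left(168 - 9 i \sqrt{177}\right) = 41645 - 9 i \sqrt{177}$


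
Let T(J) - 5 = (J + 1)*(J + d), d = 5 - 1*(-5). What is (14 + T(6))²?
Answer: 17161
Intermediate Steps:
d = 10 (d = 5 + 5 = 10)
T(J) = 5 + (1 + J)*(10 + J) (T(J) = 5 + (J + 1)*(J + 10) = 5 + (1 + J)*(10 + J))
(14 + T(6))² = (14 + (15 + 6² + 11*6))² = (14 + (15 + 36 + 66))² = (14 + 117)² = 131² = 17161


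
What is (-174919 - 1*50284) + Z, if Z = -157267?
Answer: -382470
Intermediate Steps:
(-174919 - 1*50284) + Z = (-174919 - 1*50284) - 157267 = (-174919 - 50284) - 157267 = -225203 - 157267 = -382470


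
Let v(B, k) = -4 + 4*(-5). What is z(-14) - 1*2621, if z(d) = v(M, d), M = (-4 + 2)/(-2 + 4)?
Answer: -2645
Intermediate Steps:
M = -1 (M = -2/2 = -2*½ = -1)
v(B, k) = -24 (v(B, k) = -4 - 20 = -24)
z(d) = -24
z(-14) - 1*2621 = -24 - 1*2621 = -24 - 2621 = -2645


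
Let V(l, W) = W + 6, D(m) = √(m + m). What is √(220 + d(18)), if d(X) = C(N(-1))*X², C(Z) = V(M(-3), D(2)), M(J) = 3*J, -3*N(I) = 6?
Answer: 2*√703 ≈ 53.028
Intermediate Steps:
N(I) = -2 (N(I) = -⅓*6 = -2)
D(m) = √2*√m (D(m) = √(2*m) = √2*√m)
V(l, W) = 6 + W
C(Z) = 8 (C(Z) = 6 + √2*√2 = 6 + 2 = 8)
d(X) = 8*X²
√(220 + d(18)) = √(220 + 8*18²) = √(220 + 8*324) = √(220 + 2592) = √2812 = 2*√703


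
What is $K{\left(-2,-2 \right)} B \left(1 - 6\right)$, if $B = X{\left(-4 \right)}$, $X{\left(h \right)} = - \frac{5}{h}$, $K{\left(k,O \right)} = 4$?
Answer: $-25$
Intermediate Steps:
$B = \frac{5}{4}$ ($B = - \frac{5}{-4} = \left(-5\right) \left(- \frac{1}{4}\right) = \frac{5}{4} \approx 1.25$)
$K{\left(-2,-2 \right)} B \left(1 - 6\right) = 4 \cdot \frac{5}{4} \left(1 - 6\right) = 5 \left(1 - 6\right) = 5 \left(-5\right) = -25$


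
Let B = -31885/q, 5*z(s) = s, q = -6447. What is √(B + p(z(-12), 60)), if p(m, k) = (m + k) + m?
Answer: √1275451455/4605 ≈ 7.7554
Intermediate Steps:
z(s) = s/5
p(m, k) = k + 2*m (p(m, k) = (k + m) + m = k + 2*m)
B = 4555/921 (B = -31885/(-6447) = -31885*(-1/6447) = 4555/921 ≈ 4.9457)
√(B + p(z(-12), 60)) = √(4555/921 + (60 + 2*((⅕)*(-12)))) = √(4555/921 + (60 + 2*(-12/5))) = √(4555/921 + (60 - 24/5)) = √(4555/921 + 276/5) = √(276971/4605) = √1275451455/4605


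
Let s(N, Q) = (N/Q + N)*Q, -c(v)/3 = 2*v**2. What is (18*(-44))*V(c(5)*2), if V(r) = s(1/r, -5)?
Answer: -264/25 ≈ -10.560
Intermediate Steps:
c(v) = -6*v**2
s(N, Q) = Q*(N + N/Q) (s(N, Q) = (N + N/Q)*Q = Q*(N + N/Q))
V(r) = -4/r (V(r) = (1/r)*(1 - 5) = -4/r)
(18*(-44))*V(c(5)*2) = (18*(-44))*(-4/(-6*5**2*2)) = -(-3168)/(-6*25*2) = -(-3168)/((-150*2)) = -(-3168)/(-300) = -(-3168)*(-1)/300 = -792*1/75 = -264/25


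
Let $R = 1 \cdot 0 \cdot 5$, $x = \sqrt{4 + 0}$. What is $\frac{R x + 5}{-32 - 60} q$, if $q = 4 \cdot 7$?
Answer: $- \frac{35}{23} \approx -1.5217$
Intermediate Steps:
$x = 2$ ($x = \sqrt{4} = 2$)
$R = 0$ ($R = 0 \cdot 5 = 0$)
$q = 28$
$\frac{R x + 5}{-32 - 60} q = \frac{0 \cdot 2 + 5}{-32 - 60} \cdot 28 = \frac{0 + 5}{-92} \cdot 28 = 5 \left(- \frac{1}{92}\right) 28 = \left(- \frac{5}{92}\right) 28 = - \frac{35}{23}$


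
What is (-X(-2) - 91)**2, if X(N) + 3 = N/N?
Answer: 7921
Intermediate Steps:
X(N) = -2 (X(N) = -3 + N/N = -3 + 1 = -2)
(-X(-2) - 91)**2 = (-1*(-2) - 91)**2 = (2 - 91)**2 = (-89)**2 = 7921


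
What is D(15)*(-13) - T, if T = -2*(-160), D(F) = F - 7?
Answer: -424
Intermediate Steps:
D(F) = -7 + F
T = 320
D(15)*(-13) - T = (-7 + 15)*(-13) - 1*320 = 8*(-13) - 320 = -104 - 320 = -424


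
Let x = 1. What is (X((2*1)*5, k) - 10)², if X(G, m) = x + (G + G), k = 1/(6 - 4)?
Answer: 121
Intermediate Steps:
k = ½ (k = 1/2 = ½ ≈ 0.50000)
X(G, m) = 1 + 2*G (X(G, m) = 1 + (G + G) = 1 + 2*G)
(X((2*1)*5, k) - 10)² = ((1 + 2*((2*1)*5)) - 10)² = ((1 + 2*(2*5)) - 10)² = ((1 + 2*10) - 10)² = ((1 + 20) - 10)² = (21 - 10)² = 11² = 121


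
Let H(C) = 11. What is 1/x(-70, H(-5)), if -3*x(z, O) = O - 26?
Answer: ⅕ ≈ 0.20000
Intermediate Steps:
x(z, O) = 26/3 - O/3 (x(z, O) = -(O - 26)/3 = -(-26 + O)/3 = 26/3 - O/3)
1/x(-70, H(-5)) = 1/(26/3 - ⅓*11) = 1/(26/3 - 11/3) = 1/5 = ⅕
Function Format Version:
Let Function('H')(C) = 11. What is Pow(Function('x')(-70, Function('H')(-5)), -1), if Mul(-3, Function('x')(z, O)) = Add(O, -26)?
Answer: Rational(1, 5) ≈ 0.20000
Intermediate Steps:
Function('x')(z, O) = Add(Rational(26, 3), Mul(Rational(-1, 3), O)) (Function('x')(z, O) = Mul(Rational(-1, 3), Add(O, -26)) = Mul(Rational(-1, 3), Add(-26, O)) = Add(Rational(26, 3), Mul(Rational(-1, 3), O)))
Pow(Function('x')(-70, Function('H')(-5)), -1) = Pow(Add(Rational(26, 3), Mul(Rational(-1, 3), 11)), -1) = Pow(Add(Rational(26, 3), Rational(-11, 3)), -1) = Pow(5, -1) = Rational(1, 5)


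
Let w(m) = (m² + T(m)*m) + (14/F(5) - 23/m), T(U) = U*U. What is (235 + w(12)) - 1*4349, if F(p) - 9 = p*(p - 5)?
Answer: -80725/36 ≈ -2242.4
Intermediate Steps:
F(p) = 9 + p*(-5 + p) (F(p) = 9 + p*(p - 5) = 9 + p*(-5 + p))
T(U) = U²
w(m) = 14/9 + m² + m³ - 23/m (w(m) = (m² + m²*m) + (14/(9 + 5² - 5*5) - 23/m) = (m² + m³) + (14/(9 + 25 - 25) - 23/m) = (m² + m³) + (14/9 - 23/m) = 14/9 + m² + m³ - 23/m)
(235 + w(12)) - 1*4349 = (235 + (14/9 + 12² + 12³ - 23/12)) - 1*4349 = (235 + (14/9 + 144 + 1728 - 23*1/12)) - 4349 = (235 + (14/9 + 144 + 1728 - 23/12)) - 4349 = (235 + 67379/36) - 4349 = 75839/36 - 4349 = -80725/36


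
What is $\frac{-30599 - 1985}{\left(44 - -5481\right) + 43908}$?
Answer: $- \frac{32584}{49433} \approx -0.65915$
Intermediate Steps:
$\frac{-30599 - 1985}{\left(44 - -5481\right) + 43908} = - \frac{32584}{\left(44 + 5481\right) + 43908} = - \frac{32584}{5525 + 43908} = - \frac{32584}{49433}$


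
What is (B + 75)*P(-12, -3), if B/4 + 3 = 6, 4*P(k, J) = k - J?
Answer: -783/4 ≈ -195.75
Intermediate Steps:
P(k, J) = -J/4 + k/4 (P(k, J) = (k - J)/4 = -J/4 + k/4)
B = 12 (B = -12 + 4*6 = -12 + 24 = 12)
(B + 75)*P(-12, -3) = (12 + 75)*(-¼*(-3) + (¼)*(-12)) = 87*(¾ - 3) = 87*(-9/4) = -783/4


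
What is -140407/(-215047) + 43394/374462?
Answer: 30954417776/40263464857 ≈ 0.76880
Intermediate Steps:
-140407/(-215047) + 43394/374462 = -140407*(-1/215047) + 43394*(1/374462) = 140407/215047 + 21697/187231 = 30954417776/40263464857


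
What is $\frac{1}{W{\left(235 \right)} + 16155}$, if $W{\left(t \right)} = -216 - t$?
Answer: $\frac{1}{15704} \approx 6.3678 \cdot 10^{-5}$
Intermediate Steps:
$\frac{1}{W{\left(235 \right)} + 16155} = \frac{1}{\left(-216 - 235\right) + 16155} = \frac{1}{-451 + 16155} = \frac{1}{15704}$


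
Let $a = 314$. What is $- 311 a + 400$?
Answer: $-97254$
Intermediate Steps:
$- 311 a + 400 = \left(-311\right) 314 + 400 = -97654 + 400 = -97254$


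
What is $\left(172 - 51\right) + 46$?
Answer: $167$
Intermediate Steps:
$\left(172 - 51\right) + 46 = 121 + 46 = 167$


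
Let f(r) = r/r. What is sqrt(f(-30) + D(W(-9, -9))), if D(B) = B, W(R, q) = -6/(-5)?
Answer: sqrt(55)/5 ≈ 1.4832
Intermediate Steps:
W(R, q) = 6/5 (W(R, q) = -6*(-1)/5 = -1*(-6/5) = 6/5)
f(r) = 1
sqrt(f(-30) + D(W(-9, -9))) = sqrt(1 + 6/5) = sqrt(11/5) = sqrt(55)/5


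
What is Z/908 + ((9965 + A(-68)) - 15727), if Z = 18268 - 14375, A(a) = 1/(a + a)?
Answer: -177752329/30872 ≈ -5757.7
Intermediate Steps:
A(a) = 1/(2*a)
Z = 3893
Z/908 + ((9965 + A(-68)) - 15727) = 3893/908 + ((9965 + (½)/(-68)) - 15727) = 3893*(1/908) + ((9965 + (½)*(-1/68)) - 15727) = 3893/908 + ((9965 - 1/136) - 15727) = 3893/908 + (1355239/136 - 15727) = 3893/908 - 783633/136 = -177752329/30872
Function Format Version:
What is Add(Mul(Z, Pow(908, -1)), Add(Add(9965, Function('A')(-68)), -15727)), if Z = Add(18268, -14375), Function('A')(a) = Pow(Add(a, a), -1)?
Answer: Rational(-177752329, 30872) ≈ -5757.7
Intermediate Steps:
Function('A')(a) = Mul(Rational(1, 2), Pow(a, -1)) (Function('A')(a) = Pow(Mul(2, a), -1) = Mul(Rational(1, 2), Pow(a, -1)))
Z = 3893
Add(Mul(Z, Pow(908, -1)), Add(Add(9965, Function('A')(-68)), -15727)) = Add(Mul(3893, Pow(908, -1)), Add(Add(9965, Mul(Rational(1, 2), Pow(-68, -1))), -15727)) = Add(Mul(3893, Rational(1, 908)), Add(Add(9965, Mul(Rational(1, 2), Rational(-1, 68))), -15727)) = Add(Rational(3893, 908), Add(Add(9965, Rational(-1, 136)), -15727)) = Add(Rational(3893, 908), Add(Rational(1355239, 136), -15727)) = Add(Rational(3893, 908), Rational(-783633, 136)) = Rational(-177752329, 30872)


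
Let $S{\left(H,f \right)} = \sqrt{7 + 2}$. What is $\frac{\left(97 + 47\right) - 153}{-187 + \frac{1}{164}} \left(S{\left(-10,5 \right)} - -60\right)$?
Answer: $\frac{13284}{4381} \approx 3.0322$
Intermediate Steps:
$S{\left(H,f \right)} = 3$ ($S{\left(H,f \right)} = \sqrt{9} = 3$)
$\frac{\left(97 + 47\right) - 153}{-187 + \frac{1}{164}} \left(S{\left(-10,5 \right)} - -60\right) = \frac{\left(97 + 47\right) - 153}{-187 + \frac{1}{164}} \left(3 - -60\right) = \frac{144 - 153}{-187 + \frac{1}{164}} \left(3 + 60\right) = - \frac{9}{- \frac{30667}{164}} \cdot 63 = \left(-9\right) \left(- \frac{164}{30667}\right) 63 = \frac{1476}{30667} \cdot 63 = \frac{13284}{4381}$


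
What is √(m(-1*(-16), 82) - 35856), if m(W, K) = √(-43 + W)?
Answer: √(-35856 + 3*I*√3) ≈ 0.014 + 189.36*I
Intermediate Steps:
√(m(-1*(-16), 82) - 35856) = √(√(-43 - 1*(-16)) - 35856) = √(√(-43 + 16) - 35856) = √(√(-27) - 35856) = √(3*I*√3 - 35856) = √(-35856 + 3*I*√3)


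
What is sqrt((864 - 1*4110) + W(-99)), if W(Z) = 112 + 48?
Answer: I*sqrt(3086) ≈ 55.552*I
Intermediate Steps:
W(Z) = 160
sqrt((864 - 1*4110) + W(-99)) = sqrt((864 - 1*4110) + 160) = sqrt((864 - 4110) + 160) = sqrt(-3246 + 160) = sqrt(-3086) = I*sqrt(3086)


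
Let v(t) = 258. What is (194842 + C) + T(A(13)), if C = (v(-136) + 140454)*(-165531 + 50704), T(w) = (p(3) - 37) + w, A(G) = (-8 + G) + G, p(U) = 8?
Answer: -16157341993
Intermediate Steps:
A(G) = -8 + 2*G
T(w) = -29 + w (T(w) = (8 - 37) + w = -29 + w)
C = -16157536824 (C = (258 + 140454)*(-165531 + 50704) = 140712*(-114827) = -16157536824)
(194842 + C) + T(A(13)) = (194842 - 16157536824) + (-29 + (-8 + 2*13)) = -16157341982 + (-29 + (-8 + 26)) = -16157341982 + (-29 + 18) = -16157341982 - 11 = -16157341993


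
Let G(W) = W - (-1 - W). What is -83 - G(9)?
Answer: -102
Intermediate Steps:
G(W) = 1 + 2*W (G(W) = W + (1 + W) = 1 + 2*W)
-83 - G(9) = -83 - (1 + 2*9) = -83 - (1 + 18) = -83 - 1*19 = -83 - 19 = -102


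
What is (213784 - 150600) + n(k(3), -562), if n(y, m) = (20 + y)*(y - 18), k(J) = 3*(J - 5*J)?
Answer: 64048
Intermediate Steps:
k(J) = -12*J (k(J) = 3*(-4*J) = -12*J)
n(y, m) = (-18 + y)*(20 + y) (n(y, m) = (20 + y)*(-18 + y) = (-18 + y)*(20 + y))
(213784 - 150600) + n(k(3), -562) = (213784 - 150600) + (-360 + (-12*3)² + 2*(-12*3)) = 63184 + (-360 + (-36)² + 2*(-36)) = 63184 + (-360 + 1296 - 72) = 63184 + 864 = 64048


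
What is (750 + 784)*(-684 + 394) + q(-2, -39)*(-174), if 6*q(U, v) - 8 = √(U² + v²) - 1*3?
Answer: -445005 - 145*√61 ≈ -4.4614e+5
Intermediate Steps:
q(U, v) = ⅚ + √(U² + v²)/6 (q(U, v) = 4/3 + (√(U² + v²) - 1*3)/6 = 4/3 + (√(U² + v²) - 3)/6 = 4/3 + (-3 + √(U² + v²))/6 = 4/3 + (-½ + √(U² + v²)/6) = ⅚ + √(U² + v²)/6)
(750 + 784)*(-684 + 394) + q(-2, -39)*(-174) = (750 + 784)*(-684 + 394) + (⅚ + √((-2)² + (-39)²)/6)*(-174) = 1534*(-290) + (⅚ + √(4 + 1521)/6)*(-174) = -444860 + (⅚ + √1525/6)*(-174) = -444860 + (⅚ + (5*√61)/6)*(-174) = -444860 + (⅚ + 5*√61/6)*(-174) = -444860 + (-145 - 145*√61) = -445005 - 145*√61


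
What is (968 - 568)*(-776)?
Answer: -310400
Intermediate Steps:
(968 - 568)*(-776) = 400*(-776) = -310400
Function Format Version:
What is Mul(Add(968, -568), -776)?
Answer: -310400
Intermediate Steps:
Mul(Add(968, -568), -776) = Mul(400, -776) = -310400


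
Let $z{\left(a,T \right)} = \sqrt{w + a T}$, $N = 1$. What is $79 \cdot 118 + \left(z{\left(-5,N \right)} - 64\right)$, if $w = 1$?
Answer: $9258 + 2 i \approx 9258.0 + 2.0 i$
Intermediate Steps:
$z{\left(a,T \right)} = \sqrt{1 + T a}$ ($z{\left(a,T \right)} = \sqrt{1 + a T} = \sqrt{1 + T a}$)
$79 \cdot 118 + \left(z{\left(-5,N \right)} - 64\right) = 79 \cdot 118 + \left(\sqrt{1 + 1 \left(-5\right)} - 64\right) = 9322 - \left(64 - \sqrt{1 - 5}\right) = 9322 - \left(64 - \sqrt{-4}\right) = 9322 - \left(64 - 2 i\right) = 9258 + 2 i$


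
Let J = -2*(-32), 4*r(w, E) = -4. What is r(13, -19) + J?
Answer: 63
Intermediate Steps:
r(w, E) = -1 (r(w, E) = (1/4)*(-4) = -1)
J = 64
r(13, -19) + J = -1 + 64 = 63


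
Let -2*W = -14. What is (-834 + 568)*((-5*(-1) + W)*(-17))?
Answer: 54264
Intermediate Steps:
W = 7 (W = -1/2*(-14) = 7)
(-834 + 568)*((-5*(-1) + W)*(-17)) = (-834 + 568)*((-5*(-1) + 7)*(-17)) = -266*(5 + 7)*(-17) = -3192*(-17) = -266*(-204) = 54264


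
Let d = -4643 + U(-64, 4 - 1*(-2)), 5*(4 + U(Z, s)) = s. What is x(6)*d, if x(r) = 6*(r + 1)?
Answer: -975618/5 ≈ -1.9512e+5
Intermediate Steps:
U(Z, s) = -4 + s/5
x(r) = 6 + 6*r (x(r) = 6*(1 + r) = 6 + 6*r)
d = -23229/5 (d = -4643 + (-4 + (4 - 1*(-2))/5) = -4643 + (-4 + (4 + 2)/5) = -4643 + (-4 + (⅕)*6) = -4643 + (-4 + 6/5) = -4643 - 14/5 = -23229/5 ≈ -4645.8)
x(6)*d = (6 + 6*6)*(-23229/5) = (6 + 36)*(-23229/5) = 42*(-23229/5) = -975618/5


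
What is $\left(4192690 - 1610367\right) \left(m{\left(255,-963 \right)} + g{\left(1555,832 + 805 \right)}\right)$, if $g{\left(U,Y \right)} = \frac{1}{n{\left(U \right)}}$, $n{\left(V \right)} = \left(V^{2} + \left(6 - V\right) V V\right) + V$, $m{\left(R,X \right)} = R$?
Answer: $\frac{2464803525402675602}{3743101145} \approx 6.5849 \cdot 10^{8}$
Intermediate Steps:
$n{\left(V \right)} = V + V^{2} + V^{2} \left(6 - V\right)$ ($n{\left(V \right)} = \left(V^{2} + V \left(6 - V\right) V\right) + V = \left(V^{2} + V^{2} \left(6 - V\right)\right) + V = V + V^{2} + V^{2} \left(6 - V\right)$)
$g{\left(U,Y \right)} = \frac{1}{U \left(1 - U^{2} + 7 U\right)}$
$\left(4192690 - 1610367\right) \left(m{\left(255,-963 \right)} + g{\left(1555,832 + 805 \right)}\right) = \left(4192690 - 1610367\right) \left(255 + \frac{1}{1555 \left(1 - 1555^{2} + 7 \cdot 1555\right)}\right) = 2582323 \left(255 + \frac{1}{1555 \left(1 - 2418025 + 10885\right)}\right) = 2582323 \left(255 + \frac{1}{1555 \left(-2407139\right)}\right) = 2582323 \left(255 + \frac{1}{1555} \left(- \frac{1}{2407139}\right)\right) = 2582323 \left(255 - \frac{1}{3743101145}\right) = 2582323 \cdot \frac{954490791974}{3743101145} = \frac{2464803525402675602}{3743101145}$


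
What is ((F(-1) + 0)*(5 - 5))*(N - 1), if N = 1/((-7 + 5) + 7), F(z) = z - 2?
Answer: 0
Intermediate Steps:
F(z) = -2 + z
N = 1/5 (N = 1/(-2 + 7) = 1/5 ≈ 0.20000)
((F(-1) + 0)*(5 - 5))*(N - 1) = (((-2 - 1) + 0)*(5 - 5))*(1/5 - 1) = ((-3 + 0)*0)*(-4/5) = -3*0*(-4/5) = 0*(-4/5) = 0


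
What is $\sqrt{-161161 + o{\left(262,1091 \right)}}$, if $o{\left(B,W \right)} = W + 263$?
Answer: $i \sqrt{159807} \approx 399.76 i$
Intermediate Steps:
$o{\left(B,W \right)} = 263 + W$
$\sqrt{-161161 + o{\left(262,1091 \right)}} = \sqrt{-161161 + \left(263 + 1091\right)} = \sqrt{-161161 + 1354} = \sqrt{-159807} = i \sqrt{159807}$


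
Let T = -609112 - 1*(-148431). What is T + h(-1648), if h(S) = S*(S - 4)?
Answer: 2261815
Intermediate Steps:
h(S) = S*(-4 + S)
T = -460681 (T = -609112 + 148431 = -460681)
T + h(-1648) = -460681 - 1648*(-4 - 1648) = -460681 - 1648*(-1652) = -460681 + 2722496 = 2261815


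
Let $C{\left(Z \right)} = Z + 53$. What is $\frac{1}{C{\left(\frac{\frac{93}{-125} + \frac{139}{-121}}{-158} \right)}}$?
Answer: $\frac{1194875}{63342689} \approx 0.018864$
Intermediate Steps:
$C{\left(Z \right)} = 53 + Z$
$\frac{1}{C{\left(\frac{\frac{93}{-125} + \frac{139}{-121}}{-158} \right)}} = \frac{1}{53 + \frac{\frac{93}{-125} + \frac{139}{-121}}{-158}} = \frac{1}{53 + \left(93 \left(- \frac{1}{125}\right) + 139 \left(- \frac{1}{121}\right)\right) \left(- \frac{1}{158}\right)} = \frac{1}{53 + \left(- \frac{93}{125} - \frac{139}{121}\right) \left(- \frac{1}{158}\right)} = \frac{1}{53 - - \frac{14314}{1194875}} = \frac{1}{53 + \frac{14314}{1194875}} = \frac{1}{\frac{63342689}{1194875}} = \frac{1194875}{63342689}$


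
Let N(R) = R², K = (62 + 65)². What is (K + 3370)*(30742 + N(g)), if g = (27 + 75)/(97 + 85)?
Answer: 4963998931397/8281 ≈ 5.9944e+8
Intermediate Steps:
g = 51/91 (g = 102/182 = 102*(1/182) = 51/91 ≈ 0.56044)
K = 16129 (K = 127² = 16129)
(K + 3370)*(30742 + N(g)) = (16129 + 3370)*(30742 + (51/91)²) = 19499*(30742 + 2601/8281) = 19499*(254577103/8281) = 4963998931397/8281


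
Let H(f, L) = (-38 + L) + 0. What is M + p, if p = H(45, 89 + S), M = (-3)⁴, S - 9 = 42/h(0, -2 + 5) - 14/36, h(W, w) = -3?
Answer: 2279/18 ≈ 126.61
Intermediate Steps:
S = -97/18 (S = 9 + (42/(-3) - 14/36) = 9 + (42*(-⅓) - 14*1/36) = 9 + (-14 - 7/18) = 9 - 259/18 = -97/18 ≈ -5.3889)
M = 81
H(f, L) = -38 + L
p = 821/18 (p = -38 + (89 - 97/18) = -38 + 1505/18 = 821/18 ≈ 45.611)
M + p = 81 + 821/18 = 2279/18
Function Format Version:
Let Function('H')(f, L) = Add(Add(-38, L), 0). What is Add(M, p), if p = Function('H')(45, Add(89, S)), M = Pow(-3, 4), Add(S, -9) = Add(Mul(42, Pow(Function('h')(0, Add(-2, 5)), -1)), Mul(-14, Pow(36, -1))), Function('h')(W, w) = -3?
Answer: Rational(2279, 18) ≈ 126.61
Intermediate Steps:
S = Rational(-97, 18) (S = Add(9, Add(Mul(42, Pow(-3, -1)), Mul(-14, Pow(36, -1)))) = Add(9, Add(Mul(42, Rational(-1, 3)), Mul(-14, Rational(1, 36)))) = Add(9, Add(-14, Rational(-7, 18))) = Add(9, Rational(-259, 18)) = Rational(-97, 18) ≈ -5.3889)
M = 81
Function('H')(f, L) = Add(-38, L)
p = Rational(821, 18) (p = Add(-38, Add(89, Rational(-97, 18))) = Add(-38, Rational(1505, 18)) = Rational(821, 18) ≈ 45.611)
Add(M, p) = Add(81, Rational(821, 18)) = Rational(2279, 18)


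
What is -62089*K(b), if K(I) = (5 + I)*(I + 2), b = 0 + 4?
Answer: -3352806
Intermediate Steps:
b = 4
K(I) = (2 + I)*(5 + I) (K(I) = (5 + I)*(2 + I) = (2 + I)*(5 + I))
-62089*K(b) = -62089*(10 + 4**2 + 7*4) = -62089*(10 + 16 + 28) = -62089*54 = -3352806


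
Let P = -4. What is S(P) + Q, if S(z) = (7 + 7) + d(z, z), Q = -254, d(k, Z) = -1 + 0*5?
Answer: -241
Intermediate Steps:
d(k, Z) = -1 (d(k, Z) = -1 + 0 = -1)
S(z) = 13 (S(z) = (7 + 7) - 1 = 14 - 1 = 13)
S(P) + Q = 13 - 254 = -241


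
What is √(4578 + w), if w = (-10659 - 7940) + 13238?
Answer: 3*I*√87 ≈ 27.982*I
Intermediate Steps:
w = -5361 (w = -18599 + 13238 = -5361)
√(4578 + w) = √(4578 - 5361) = √(-783) = 3*I*√87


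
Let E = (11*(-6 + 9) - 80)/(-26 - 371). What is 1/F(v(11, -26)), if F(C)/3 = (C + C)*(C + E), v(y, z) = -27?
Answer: 397/1728864 ≈ 0.00022963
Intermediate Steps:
E = 47/397 (E = (11*3 - 80)/(-397) = (33 - 80)*(-1/397) = -47*(-1/397) = 47/397 ≈ 0.11839)
F(C) = 6*C*(47/397 + C) (F(C) = 3*((C + C)*(C + 47/397)) = 3*((2*C)*(47/397 + C)) = 3*(2*C*(47/397 + C)) = 6*C*(47/397 + C))
1/F(v(11, -26)) = 1/((6/397)*(-27)*(47 + 397*(-27))) = 1/((6/397)*(-27)*(47 - 10719)) = 1/((6/397)*(-27)*(-10672)) = 1/(1728864/397) = 397/1728864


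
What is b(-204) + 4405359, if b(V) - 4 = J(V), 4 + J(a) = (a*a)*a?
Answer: -4084305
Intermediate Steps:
J(a) = -4 + a³ (J(a) = -4 + (a*a)*a = -4 + a²*a = -4 + a³)
b(V) = V³ (b(V) = 4 + (-4 + V³) = V³)
b(-204) + 4405359 = (-204)³ + 4405359 = -8489664 + 4405359 = -4084305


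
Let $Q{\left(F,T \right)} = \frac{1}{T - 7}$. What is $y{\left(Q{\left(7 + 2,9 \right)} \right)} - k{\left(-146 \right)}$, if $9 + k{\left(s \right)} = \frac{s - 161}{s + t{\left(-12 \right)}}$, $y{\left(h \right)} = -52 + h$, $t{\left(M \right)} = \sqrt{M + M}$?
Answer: $- \frac{237943}{5335} - \frac{307 i \sqrt{6}}{10670} \approx -44.6 - 0.070477 i$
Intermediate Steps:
$Q{\left(F,T \right)} = \frac{1}{-7 + T}$
$t{\left(M \right)} = \sqrt{2} \sqrt{M}$ ($t{\left(M \right)} = \sqrt{2 M} = \sqrt{2} \sqrt{M}$)
$k{\left(s \right)} = -9 + \frac{-161 + s}{s + 2 i \sqrt{6}}$ ($k{\left(s \right)} = -9 + \frac{s - 161}{s + \sqrt{2} \sqrt{-12}} = -9 + \frac{-161 + s}{s + \sqrt{2} \cdot 2 i \sqrt{3}} = -9 + \frac{-161 + s}{s + 2 i \sqrt{6}}$)
$y{\left(Q{\left(7 + 2,9 \right)} \right)} - k{\left(-146 \right)} = \left(-52 + \frac{1}{-7 + 9}\right) - \frac{-161 - -1168 - 18 i \sqrt{6}}{-146 + 2 i \sqrt{6}} = \left(-52 + \frac{1}{2}\right) - \frac{-161 + 1168 - 18 i \sqrt{6}}{-146 + 2 i \sqrt{6}} = \left(-52 + \frac{1}{2}\right) - \frac{1007 - 18 i \sqrt{6}}{-146 + 2 i \sqrt{6}} = - \frac{103}{2} - \frac{1007 - 18 i \sqrt{6}}{-146 + 2 i \sqrt{6}}$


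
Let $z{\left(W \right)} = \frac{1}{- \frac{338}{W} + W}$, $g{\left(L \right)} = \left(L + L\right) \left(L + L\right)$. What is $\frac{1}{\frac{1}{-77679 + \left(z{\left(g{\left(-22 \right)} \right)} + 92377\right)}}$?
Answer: $\frac{27542274510}{1873879} \approx 14698.0$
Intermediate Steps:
$g{\left(L \right)} = 4 L^{2}$ ($g{\left(L \right)} = 2 L 2 L = 4 L^{2}$)
$z{\left(W \right)} = \frac{1}{W - \frac{338}{W}}$
$\frac{1}{\frac{1}{-77679 + \left(z{\left(g{\left(-22 \right)} \right)} + 92377\right)}} = \frac{1}{\frac{1}{-77679 + \left(\frac{4 \left(-22\right)^{2}}{-338 + \left(4 \left(-22\right)^{2}\right)^{2}} + 92377\right)}} = \frac{1}{\frac{1}{-77679 + \left(\frac{4 \cdot 484}{-338 + \left(4 \cdot 484\right)^{2}} + 92377\right)}} = \frac{1}{\frac{1}{-77679 + \left(\frac{1936}{-338 + 1936^{2}} + 92377\right)}} = \frac{1}{\frac{1}{-77679 + \left(\frac{1936}{-338 + 3748096} + 92377\right)}} = \frac{1}{\frac{1}{-77679 + \left(\frac{1936}{3747758} + 92377\right)}} = \frac{1}{\frac{1}{-77679 + \left(1936 \cdot \frac{1}{3747758} + 92377\right)}} = \frac{1}{\frac{1}{-77679 + \left(\frac{968}{1873879} + 92377\right)}} = \frac{1}{\frac{1}{-77679 + \frac{173103321351}{1873879}}} = \frac{1}{\frac{1}{\frac{27542274510}{1873879}}} = \frac{1}{\frac{1873879}{27542274510}} = \frac{27542274510}{1873879}$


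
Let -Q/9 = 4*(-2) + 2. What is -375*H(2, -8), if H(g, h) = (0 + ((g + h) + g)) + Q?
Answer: -18750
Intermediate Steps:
Q = 54 (Q = -9*(4*(-2) + 2) = -9*(-8 + 2) = -9*(-6) = 54)
H(g, h) = 54 + h + 2*g (H(g, h) = (0 + ((g + h) + g)) + 54 = (0 + (h + 2*g)) + 54 = (h + 2*g) + 54 = 54 + h + 2*g)
-375*H(2, -8) = -375*(54 - 8 + 2*2) = -375*(54 - 8 + 4) = -375*50 = -18750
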